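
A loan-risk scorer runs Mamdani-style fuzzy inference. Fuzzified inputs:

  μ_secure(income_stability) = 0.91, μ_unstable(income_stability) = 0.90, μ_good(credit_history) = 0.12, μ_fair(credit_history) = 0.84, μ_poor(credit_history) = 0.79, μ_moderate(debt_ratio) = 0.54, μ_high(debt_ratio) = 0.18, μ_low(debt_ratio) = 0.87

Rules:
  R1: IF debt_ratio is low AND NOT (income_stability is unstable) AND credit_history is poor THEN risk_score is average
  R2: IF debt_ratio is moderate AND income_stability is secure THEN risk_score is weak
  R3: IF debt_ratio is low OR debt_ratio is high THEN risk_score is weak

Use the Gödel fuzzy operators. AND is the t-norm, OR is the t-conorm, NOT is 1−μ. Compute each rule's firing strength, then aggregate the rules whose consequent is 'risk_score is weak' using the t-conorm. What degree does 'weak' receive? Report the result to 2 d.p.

R1: low=0.87, ¬unstable=1−0.90=0.10, poor=0.79; AND[min(a, b)] → w = 0.10
R2: moderate=0.54, secure=0.91; AND[min(a, b)] → w = 0.54
R3: low=0.87, high=0.18; OR[max(a, b)] → w = 0.87
Rules with consequent 'weak': {R2, R3} → strengths 0.54, 0.87
Aggregate via t-conorm [max(a, b)]: 0.87

0.87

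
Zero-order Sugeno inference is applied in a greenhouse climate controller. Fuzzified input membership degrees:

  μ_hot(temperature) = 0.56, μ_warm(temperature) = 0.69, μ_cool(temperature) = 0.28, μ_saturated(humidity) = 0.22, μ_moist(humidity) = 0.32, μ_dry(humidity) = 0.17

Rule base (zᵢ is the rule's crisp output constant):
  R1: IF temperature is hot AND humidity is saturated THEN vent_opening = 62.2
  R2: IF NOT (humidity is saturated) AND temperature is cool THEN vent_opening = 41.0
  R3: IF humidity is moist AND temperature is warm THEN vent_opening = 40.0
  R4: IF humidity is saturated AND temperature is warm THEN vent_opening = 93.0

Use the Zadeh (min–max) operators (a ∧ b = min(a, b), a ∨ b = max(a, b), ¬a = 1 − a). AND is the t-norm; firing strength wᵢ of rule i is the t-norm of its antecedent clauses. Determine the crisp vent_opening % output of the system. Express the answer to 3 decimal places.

R1 (z=62.2): hot=0.56, saturated=0.22; AND[min(a, b)] → w = 0.22
R2 (z=41.0): ¬saturated=1−0.22=0.78, cool=0.28; AND[min(a, b)] → w = 0.28
R3 (z=40.0): moist=0.32, warm=0.69; AND[min(a, b)] → w = 0.32
R4 (z=93.0): saturated=0.22, warm=0.69; AND[min(a, b)] → w = 0.22
Weighted average = (0.22·62.2 + 0.28·41.0 + 0.32·40.0 + 0.22·93.0) / (0.22 + 0.28 + 0.32 + 0.22)
  = 58.4240 / 1.0400 = 56.177

56.177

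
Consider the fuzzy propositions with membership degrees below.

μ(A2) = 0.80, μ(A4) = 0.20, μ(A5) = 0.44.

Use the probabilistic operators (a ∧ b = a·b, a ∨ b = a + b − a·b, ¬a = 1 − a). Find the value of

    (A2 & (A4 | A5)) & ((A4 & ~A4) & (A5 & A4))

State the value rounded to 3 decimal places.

0.006

A4 | A5 = a + b − a·b on (0.2000, 0.4400) = 0.5520
A2 & (A4 | A5) = a·b on (0.8000, 0.5520) = 0.4416
~A4 = 1 − 0.2000 = 0.8000
A4 & ~A4 = a·b on (0.2000, 0.8000) = 0.1600
A5 & A4 = a·b on (0.4400, 0.2000) = 0.0880
(A4 & ~A4) & (A5 & A4) = a·b on (0.1600, 0.0880) = 0.0141
(A2 & (A4 | A5)) & ((A4 & ~A4) & (A5 & A4)) = a·b on (0.4416, 0.0141) = 0.0062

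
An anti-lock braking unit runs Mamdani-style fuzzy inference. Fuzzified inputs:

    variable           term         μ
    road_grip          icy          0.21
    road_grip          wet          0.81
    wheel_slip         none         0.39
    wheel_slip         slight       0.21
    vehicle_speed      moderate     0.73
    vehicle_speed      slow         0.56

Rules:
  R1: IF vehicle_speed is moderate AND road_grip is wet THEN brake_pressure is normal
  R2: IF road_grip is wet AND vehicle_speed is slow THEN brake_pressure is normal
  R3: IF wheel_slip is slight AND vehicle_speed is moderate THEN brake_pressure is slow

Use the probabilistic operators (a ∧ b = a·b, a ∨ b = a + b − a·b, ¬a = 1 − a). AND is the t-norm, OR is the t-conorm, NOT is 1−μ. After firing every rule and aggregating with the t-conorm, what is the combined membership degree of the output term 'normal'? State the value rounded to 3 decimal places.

0.777

R1: moderate=0.73, wet=0.81; AND[a·b] → w = 0.5913
R2: wet=0.81, slow=0.56; AND[a·b] → w = 0.4536
R3: slight=0.21, moderate=0.73; AND[a·b] → w = 0.1533
Rules with consequent 'normal': {R1, R2} → strengths 0.5913, 0.4536
Aggregate via t-conorm [a + b − a·b]: 0.7767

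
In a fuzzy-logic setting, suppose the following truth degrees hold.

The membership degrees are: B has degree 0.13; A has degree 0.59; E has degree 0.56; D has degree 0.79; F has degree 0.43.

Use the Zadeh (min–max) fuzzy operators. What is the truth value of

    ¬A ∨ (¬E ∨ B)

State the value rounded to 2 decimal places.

¬A = 1 − 0.59 = 0.41
¬E = 1 − 0.56 = 0.44
¬E ∨ B = max(a, b) on (0.44, 0.13) = 0.44
¬A ∨ (¬E ∨ B) = max(a, b) on (0.41, 0.44) = 0.44

0.44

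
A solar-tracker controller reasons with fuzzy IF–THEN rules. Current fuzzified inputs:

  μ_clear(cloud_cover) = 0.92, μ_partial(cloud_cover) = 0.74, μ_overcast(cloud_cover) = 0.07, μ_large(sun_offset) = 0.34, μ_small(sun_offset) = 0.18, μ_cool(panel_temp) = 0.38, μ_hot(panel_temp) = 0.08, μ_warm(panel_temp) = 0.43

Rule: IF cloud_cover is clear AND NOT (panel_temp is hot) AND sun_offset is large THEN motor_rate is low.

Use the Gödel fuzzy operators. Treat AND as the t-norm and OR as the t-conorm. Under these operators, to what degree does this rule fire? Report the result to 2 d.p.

0.34

firing strength: clear=0.92, ¬hot=1−0.08=0.92, large=0.34; AND[min(a, b)] → w = 0.34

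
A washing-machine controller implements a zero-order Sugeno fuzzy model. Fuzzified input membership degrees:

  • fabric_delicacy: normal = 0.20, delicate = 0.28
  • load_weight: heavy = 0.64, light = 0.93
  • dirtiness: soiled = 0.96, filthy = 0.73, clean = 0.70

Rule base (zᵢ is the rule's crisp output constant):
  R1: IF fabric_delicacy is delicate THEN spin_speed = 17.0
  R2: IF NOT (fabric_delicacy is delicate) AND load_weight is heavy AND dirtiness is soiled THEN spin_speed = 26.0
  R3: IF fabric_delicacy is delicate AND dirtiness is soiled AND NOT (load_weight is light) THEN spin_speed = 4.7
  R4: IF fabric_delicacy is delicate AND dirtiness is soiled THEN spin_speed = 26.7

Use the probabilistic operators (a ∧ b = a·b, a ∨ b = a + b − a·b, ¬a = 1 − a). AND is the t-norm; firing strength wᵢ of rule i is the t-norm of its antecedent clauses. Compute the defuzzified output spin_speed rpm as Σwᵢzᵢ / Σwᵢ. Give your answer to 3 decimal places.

23.294

R1 (z=17.0): delicate=0.28 → w = 0.2800
R2 (z=26.0): ¬delicate=1−0.28=0.72, heavy=0.64, soiled=0.96; AND[a·b] → w = 0.4424
R3 (z=4.7): delicate=0.28, soiled=0.96, ¬light=1−0.93=0.07; AND[a·b] → w = 0.0188
R4 (z=26.7): delicate=0.28, soiled=0.96; AND[a·b] → w = 0.2688
Weighted average = (0.2800·17.0 + 0.4424·26.0 + 0.0188·4.7 + 0.2688·26.7) / (0.2800 + 0.4424 + 0.0188 + 0.2688)
  = 23.5270 / 1.0100 = 23.294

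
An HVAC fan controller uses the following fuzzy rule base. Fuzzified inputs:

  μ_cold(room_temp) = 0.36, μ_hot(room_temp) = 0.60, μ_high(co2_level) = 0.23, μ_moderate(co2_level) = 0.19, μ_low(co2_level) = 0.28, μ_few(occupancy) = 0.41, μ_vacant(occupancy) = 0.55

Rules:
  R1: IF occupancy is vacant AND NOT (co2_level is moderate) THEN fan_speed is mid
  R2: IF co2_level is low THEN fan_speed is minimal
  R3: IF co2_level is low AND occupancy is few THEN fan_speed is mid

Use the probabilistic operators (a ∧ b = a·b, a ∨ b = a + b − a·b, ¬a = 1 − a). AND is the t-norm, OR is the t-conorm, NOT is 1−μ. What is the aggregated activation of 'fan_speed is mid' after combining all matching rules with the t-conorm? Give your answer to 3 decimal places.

0.509

R1: vacant=0.55, ¬moderate=1−0.19=0.81; AND[a·b] → w = 0.4455
R2: low=0.28 → w = 0.2800
R3: low=0.28, few=0.41; AND[a·b] → w = 0.1148
Rules with consequent 'mid': {R1, R3} → strengths 0.4455, 0.1148
Aggregate via t-conorm [a + b − a·b]: 0.5092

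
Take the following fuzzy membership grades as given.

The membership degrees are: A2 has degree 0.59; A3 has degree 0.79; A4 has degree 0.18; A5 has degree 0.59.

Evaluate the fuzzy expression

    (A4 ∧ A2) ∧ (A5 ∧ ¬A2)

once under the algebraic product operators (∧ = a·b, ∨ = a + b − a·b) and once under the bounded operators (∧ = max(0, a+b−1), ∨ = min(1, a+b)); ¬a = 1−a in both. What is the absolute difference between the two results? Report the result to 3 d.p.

0.026

Under algebraic product:
  A4 ∧ A2 = a·b on (0.1800, 0.5900) = 0.1062
  ¬A2 = 1 − 0.5900 = 0.4100
  A5 ∧ ¬A2 = a·b on (0.5900, 0.4100) = 0.2419
  (A4 ∧ A2) ∧ (A5 ∧ ¬A2) = a·b on (0.1062, 0.2419) = 0.0257
  → value = 0.0257
Under bounded:
  A4 ∧ A2 = max(0, a+b−1) on (0.18, 0.59) = 0.00
  ¬A2 = 1 − 0.59 = 0.41
  A5 ∧ ¬A2 = max(0, a+b−1) on (0.59, 0.41) = 0.00
  (A4 ∧ A2) ∧ (A5 ∧ ¬A2) = max(0, a+b−1) on (0.00, 0.00) = 0.00
  → value = 0.0000
|0.0257 − 0.0000| = 0.026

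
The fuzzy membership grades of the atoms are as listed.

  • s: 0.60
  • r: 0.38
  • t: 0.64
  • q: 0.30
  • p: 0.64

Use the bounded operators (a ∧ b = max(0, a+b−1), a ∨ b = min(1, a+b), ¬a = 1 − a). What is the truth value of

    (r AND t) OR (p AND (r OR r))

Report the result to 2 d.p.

0.42

r AND t = max(0, a+b−1) on (0.38, 0.64) = 0.02
r OR r = min(1, a+b) on (0.38, 0.38) = 0.76
p AND (r OR r) = max(0, a+b−1) on (0.64, 0.76) = 0.40
(r AND t) OR (p AND (r OR r)) = min(1, a+b) on (0.02, 0.40) = 0.42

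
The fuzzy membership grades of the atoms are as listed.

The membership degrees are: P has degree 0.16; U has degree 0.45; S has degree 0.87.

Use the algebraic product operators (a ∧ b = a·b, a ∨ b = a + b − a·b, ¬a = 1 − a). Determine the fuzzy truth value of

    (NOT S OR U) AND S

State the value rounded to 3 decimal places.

NOT S = 1 − 0.8700 = 0.1300
NOT S OR U = a + b − a·b on (0.1300, 0.4500) = 0.5215
(NOT S OR U) AND S = a·b on (0.5215, 0.8700) = 0.4537

0.454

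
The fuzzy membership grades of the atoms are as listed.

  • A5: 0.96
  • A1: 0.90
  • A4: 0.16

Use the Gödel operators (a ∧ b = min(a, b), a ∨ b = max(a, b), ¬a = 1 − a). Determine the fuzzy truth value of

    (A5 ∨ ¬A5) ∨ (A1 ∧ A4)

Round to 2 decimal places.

¬A5 = 1 − 0.96 = 0.04
A5 ∨ ¬A5 = max(a, b) on (0.96, 0.04) = 0.96
A1 ∧ A4 = min(a, b) on (0.90, 0.16) = 0.16
(A5 ∨ ¬A5) ∨ (A1 ∧ A4) = max(a, b) on (0.96, 0.16) = 0.96

0.96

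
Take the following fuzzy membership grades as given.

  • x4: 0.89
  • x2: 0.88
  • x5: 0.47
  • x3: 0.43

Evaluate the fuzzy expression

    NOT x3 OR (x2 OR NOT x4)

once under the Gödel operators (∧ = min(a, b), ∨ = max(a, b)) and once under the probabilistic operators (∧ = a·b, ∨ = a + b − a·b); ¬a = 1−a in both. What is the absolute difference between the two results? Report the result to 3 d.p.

Under Gödel:
  NOT x3 = 1 − 0.43 = 0.57
  NOT x4 = 1 − 0.89 = 0.11
  x2 OR NOT x4 = max(a, b) on (0.88, 0.11) = 0.88
  NOT x3 OR (x2 OR NOT x4) = max(a, b) on (0.57, 0.88) = 0.88
  → value = 0.8800
Under probabilistic:
  NOT x3 = 1 − 0.4300 = 0.5700
  NOT x4 = 1 − 0.8900 = 0.1100
  x2 OR NOT x4 = a + b − a·b on (0.8800, 0.1100) = 0.8932
  NOT x3 OR (x2 OR NOT x4) = a + b − a·b on (0.5700, 0.8932) = 0.9541
  → value = 0.9541
|0.8800 − 0.9541| = 0.074

0.074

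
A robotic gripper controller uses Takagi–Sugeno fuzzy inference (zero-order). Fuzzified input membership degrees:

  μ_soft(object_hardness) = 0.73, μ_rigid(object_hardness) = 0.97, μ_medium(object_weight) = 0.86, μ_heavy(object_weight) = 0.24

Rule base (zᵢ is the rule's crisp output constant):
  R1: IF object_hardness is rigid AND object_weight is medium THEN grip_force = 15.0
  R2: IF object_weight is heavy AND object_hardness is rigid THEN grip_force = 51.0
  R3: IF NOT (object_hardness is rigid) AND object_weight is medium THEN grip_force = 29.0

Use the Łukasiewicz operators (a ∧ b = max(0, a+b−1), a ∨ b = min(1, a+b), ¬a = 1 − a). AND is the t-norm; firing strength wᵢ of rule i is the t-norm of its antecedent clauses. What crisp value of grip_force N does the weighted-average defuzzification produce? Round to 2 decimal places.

R1 (z=15.0): rigid=0.97, medium=0.86; AND[max(0, a+b−1)] → w = 0.83
R2 (z=51.0): heavy=0.24, rigid=0.97; AND[max(0, a+b−1)] → w = 0.21
R3 (z=29.0): ¬rigid=1−0.97=0.03, medium=0.86; AND[max(0, a+b−1)] → w = 0.00
Weighted average = (0.83·15.0 + 0.21·51.0 + 0.00·29.0) / (0.83 + 0.21 + 0.00)
  = 23.1600 / 1.0400 = 22.27

22.27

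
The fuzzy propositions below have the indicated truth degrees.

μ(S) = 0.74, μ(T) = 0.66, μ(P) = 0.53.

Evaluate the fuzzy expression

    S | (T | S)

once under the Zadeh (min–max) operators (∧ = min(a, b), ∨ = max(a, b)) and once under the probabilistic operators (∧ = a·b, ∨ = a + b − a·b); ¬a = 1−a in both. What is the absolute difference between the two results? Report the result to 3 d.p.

0.237

Under Zadeh (min–max):
  T | S = max(a, b) on (0.66, 0.74) = 0.74
  S | (T | S) = max(a, b) on (0.74, 0.74) = 0.74
  → value = 0.7400
Under probabilistic:
  T | S = a + b − a·b on (0.6600, 0.7400) = 0.9116
  S | (T | S) = a + b − a·b on (0.7400, 0.9116) = 0.9770
  → value = 0.9770
|0.7400 − 0.9770| = 0.237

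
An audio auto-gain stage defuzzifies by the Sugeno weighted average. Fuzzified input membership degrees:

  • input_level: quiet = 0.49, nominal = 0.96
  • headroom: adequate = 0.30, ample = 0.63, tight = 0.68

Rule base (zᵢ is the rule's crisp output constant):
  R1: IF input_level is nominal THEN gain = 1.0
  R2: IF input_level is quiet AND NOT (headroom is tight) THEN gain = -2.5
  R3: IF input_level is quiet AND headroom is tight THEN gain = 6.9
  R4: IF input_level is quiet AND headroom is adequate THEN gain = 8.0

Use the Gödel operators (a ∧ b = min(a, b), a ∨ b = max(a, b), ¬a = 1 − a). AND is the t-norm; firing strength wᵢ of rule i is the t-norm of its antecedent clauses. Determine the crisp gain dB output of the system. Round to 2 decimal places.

2.87

R1 (z=1.0): nominal=0.96 → w = 0.96
R2 (z=-2.5): quiet=0.49, ¬tight=1−0.68=0.32; AND[min(a, b)] → w = 0.32
R3 (z=6.9): quiet=0.49, tight=0.68; AND[min(a, b)] → w = 0.49
R4 (z=8.0): quiet=0.49, adequate=0.30; AND[min(a, b)] → w = 0.30
Weighted average = (0.96·1.0 + 0.32·-2.5 + 0.49·6.9 + 0.30·8.0) / (0.96 + 0.32 + 0.49 + 0.30)
  = 5.9410 / 2.0700 = 2.87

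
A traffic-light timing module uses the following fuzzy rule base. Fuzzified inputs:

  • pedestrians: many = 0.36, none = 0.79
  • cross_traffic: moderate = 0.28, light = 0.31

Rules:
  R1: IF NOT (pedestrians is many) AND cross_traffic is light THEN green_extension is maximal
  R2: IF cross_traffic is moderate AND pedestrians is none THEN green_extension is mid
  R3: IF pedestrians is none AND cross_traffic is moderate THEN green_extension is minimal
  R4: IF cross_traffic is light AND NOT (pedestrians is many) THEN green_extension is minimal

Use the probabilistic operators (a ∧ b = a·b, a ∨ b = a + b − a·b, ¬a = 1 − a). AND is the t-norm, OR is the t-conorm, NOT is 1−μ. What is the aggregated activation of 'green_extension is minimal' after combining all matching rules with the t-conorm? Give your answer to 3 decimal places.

R1: ¬many=1−0.36=0.64, light=0.31; AND[a·b] → w = 0.1984
R2: moderate=0.28, none=0.79; AND[a·b] → w = 0.2212
R3: none=0.79, moderate=0.28; AND[a·b] → w = 0.2212
R4: light=0.31, ¬many=1−0.36=0.64; AND[a·b] → w = 0.1984
Rules with consequent 'minimal': {R3, R4} → strengths 0.2212, 0.1984
Aggregate via t-conorm [a + b − a·b]: 0.3757

0.376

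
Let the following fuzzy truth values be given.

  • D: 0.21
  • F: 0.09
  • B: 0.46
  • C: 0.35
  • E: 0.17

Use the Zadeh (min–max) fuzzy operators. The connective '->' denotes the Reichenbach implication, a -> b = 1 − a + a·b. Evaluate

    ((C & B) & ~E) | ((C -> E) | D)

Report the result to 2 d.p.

C & B = min(a, b) on (0.35, 0.46) = 0.35
~E = 1 − 0.17 = 0.83
(C & B) & ~E = min(a, b) on (0.35, 0.83) = 0.35
C -> E  [Reichenbach: 1 − a + a·b] with a=0.35, b=0.17 → 0.71
(C -> E) | D = max(a, b) on (0.71, 0.21) = 0.71
((C & B) & ~E) | ((C -> E) | D) = max(a, b) on (0.35, 0.71) = 0.71

0.71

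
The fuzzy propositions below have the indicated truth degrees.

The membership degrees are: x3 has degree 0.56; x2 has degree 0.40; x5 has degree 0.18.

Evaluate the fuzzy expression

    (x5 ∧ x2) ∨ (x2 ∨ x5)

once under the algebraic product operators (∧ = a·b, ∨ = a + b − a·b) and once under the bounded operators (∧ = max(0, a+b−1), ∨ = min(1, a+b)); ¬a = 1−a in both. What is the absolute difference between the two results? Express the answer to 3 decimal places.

0.037

Under algebraic product:
  x5 ∧ x2 = a·b on (0.1800, 0.4000) = 0.0720
  x2 ∨ x5 = a + b − a·b on (0.4000, 0.1800) = 0.5080
  (x5 ∧ x2) ∨ (x2 ∨ x5) = a + b − a·b on (0.0720, 0.5080) = 0.5434
  → value = 0.5434
Under bounded:
  x5 ∧ x2 = max(0, a+b−1) on (0.18, 0.40) = 0.00
  x2 ∨ x5 = min(1, a+b) on (0.40, 0.18) = 0.58
  (x5 ∧ x2) ∨ (x2 ∨ x5) = min(1, a+b) on (0.00, 0.58) = 0.58
  → value = 0.5800
|0.5434 − 0.5800| = 0.037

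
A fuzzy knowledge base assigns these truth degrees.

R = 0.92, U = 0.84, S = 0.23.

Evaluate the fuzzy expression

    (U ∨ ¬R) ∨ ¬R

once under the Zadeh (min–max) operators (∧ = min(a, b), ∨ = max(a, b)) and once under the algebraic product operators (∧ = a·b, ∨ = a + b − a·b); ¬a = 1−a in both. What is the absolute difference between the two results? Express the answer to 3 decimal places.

0.025

Under Zadeh (min–max):
  ¬R = 1 − 0.92 = 0.08
  U ∨ ¬R = max(a, b) on (0.84, 0.08) = 0.84
  ¬R = 1 − 0.92 = 0.08
  (U ∨ ¬R) ∨ ¬R = max(a, b) on (0.84, 0.08) = 0.84
  → value = 0.8400
Under algebraic product:
  ¬R = 1 − 0.9200 = 0.0800
  U ∨ ¬R = a + b − a·b on (0.8400, 0.0800) = 0.8528
  ¬R = 1 − 0.9200 = 0.0800
  (U ∨ ¬R) ∨ ¬R = a + b − a·b on (0.8528, 0.0800) = 0.8646
  → value = 0.8646
|0.8400 − 0.8646| = 0.025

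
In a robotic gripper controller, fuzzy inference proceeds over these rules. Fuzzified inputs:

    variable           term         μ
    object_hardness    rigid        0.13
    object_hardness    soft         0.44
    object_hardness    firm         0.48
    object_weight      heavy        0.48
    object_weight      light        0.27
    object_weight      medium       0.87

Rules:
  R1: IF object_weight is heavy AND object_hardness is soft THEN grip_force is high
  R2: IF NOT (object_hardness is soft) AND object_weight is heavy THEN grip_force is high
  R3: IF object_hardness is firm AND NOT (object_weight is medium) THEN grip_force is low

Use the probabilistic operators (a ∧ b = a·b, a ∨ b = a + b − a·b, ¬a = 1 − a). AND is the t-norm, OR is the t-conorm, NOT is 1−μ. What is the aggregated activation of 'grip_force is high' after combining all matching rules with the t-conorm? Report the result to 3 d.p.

0.423

R1: heavy=0.48, soft=0.44; AND[a·b] → w = 0.2112
R2: ¬soft=1−0.44=0.56, heavy=0.48; AND[a·b] → w = 0.2688
R3: firm=0.48, ¬medium=1−0.87=0.13; AND[a·b] → w = 0.0624
Rules with consequent 'high': {R1, R2} → strengths 0.2112, 0.2688
Aggregate via t-conorm [a + b − a·b]: 0.4232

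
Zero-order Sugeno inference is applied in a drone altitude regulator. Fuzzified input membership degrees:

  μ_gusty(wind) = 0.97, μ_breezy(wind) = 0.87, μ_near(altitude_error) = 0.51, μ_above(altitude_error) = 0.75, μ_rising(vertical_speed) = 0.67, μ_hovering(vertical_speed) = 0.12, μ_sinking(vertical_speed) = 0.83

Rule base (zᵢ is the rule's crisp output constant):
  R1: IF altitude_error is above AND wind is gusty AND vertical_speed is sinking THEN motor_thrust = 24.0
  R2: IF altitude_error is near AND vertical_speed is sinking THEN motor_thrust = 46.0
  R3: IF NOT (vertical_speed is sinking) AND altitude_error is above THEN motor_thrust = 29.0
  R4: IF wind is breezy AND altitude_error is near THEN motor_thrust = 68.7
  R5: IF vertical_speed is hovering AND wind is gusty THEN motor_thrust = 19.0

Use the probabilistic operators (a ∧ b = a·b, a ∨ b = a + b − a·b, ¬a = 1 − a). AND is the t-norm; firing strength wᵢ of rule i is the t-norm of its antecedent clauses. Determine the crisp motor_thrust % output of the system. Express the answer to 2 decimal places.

R1 (z=24.0): above=0.75, gusty=0.97, sinking=0.83; AND[a·b] → w = 0.6038
R2 (z=46.0): near=0.51, sinking=0.83; AND[a·b] → w = 0.4233
R3 (z=29.0): ¬sinking=1−0.83=0.17, above=0.75; AND[a·b] → w = 0.1275
R4 (z=68.7): breezy=0.87, near=0.51; AND[a·b] → w = 0.4437
R5 (z=19.0): hovering=0.12, gusty=0.97; AND[a·b] → w = 0.1164
Weighted average = (0.6038·24.0 + 0.4233·46.0 + 0.1275·29.0 + 0.4437·68.7 + 0.1164·19.0) / (0.6038 + 0.4233 + 0.1275 + 0.4437 + 0.1164)
  = 70.3549 / 1.7147 = 41.03

41.03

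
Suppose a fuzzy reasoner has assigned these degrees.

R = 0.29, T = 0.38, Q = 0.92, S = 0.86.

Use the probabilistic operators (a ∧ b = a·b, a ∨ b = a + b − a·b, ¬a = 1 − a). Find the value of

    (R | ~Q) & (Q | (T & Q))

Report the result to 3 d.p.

0.329

~Q = 1 − 0.9200 = 0.0800
R | ~Q = a + b − a·b on (0.2900, 0.0800) = 0.3468
T & Q = a·b on (0.3800, 0.9200) = 0.3496
Q | (T & Q) = a + b − a·b on (0.9200, 0.3496) = 0.9480
(R | ~Q) & (Q | (T & Q)) = a·b on (0.3468, 0.9480) = 0.3288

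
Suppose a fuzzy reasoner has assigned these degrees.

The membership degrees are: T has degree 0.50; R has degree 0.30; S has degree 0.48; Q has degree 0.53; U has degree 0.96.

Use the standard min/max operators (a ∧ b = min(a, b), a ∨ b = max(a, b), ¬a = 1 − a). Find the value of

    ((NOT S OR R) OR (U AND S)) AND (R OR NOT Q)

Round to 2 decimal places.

0.47

NOT S = 1 − 0.48 = 0.52
NOT S OR R = max(a, b) on (0.52, 0.30) = 0.52
U AND S = min(a, b) on (0.96, 0.48) = 0.48
(NOT S OR R) OR (U AND S) = max(a, b) on (0.52, 0.48) = 0.52
NOT Q = 1 − 0.53 = 0.47
R OR NOT Q = max(a, b) on (0.30, 0.47) = 0.47
((NOT S OR R) OR (U AND S)) AND (R OR NOT Q) = min(a, b) on (0.52, 0.47) = 0.47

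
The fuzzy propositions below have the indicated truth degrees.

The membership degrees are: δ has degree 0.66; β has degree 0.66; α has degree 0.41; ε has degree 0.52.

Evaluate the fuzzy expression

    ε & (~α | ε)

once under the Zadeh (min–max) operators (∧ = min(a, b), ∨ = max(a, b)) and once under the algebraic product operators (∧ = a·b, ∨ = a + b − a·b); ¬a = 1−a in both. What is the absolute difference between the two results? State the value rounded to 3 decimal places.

Under Zadeh (min–max):
  ~α = 1 − 0.41 = 0.59
  ~α | ε = max(a, b) on (0.59, 0.52) = 0.59
  ε & (~α | ε) = min(a, b) on (0.52, 0.59) = 0.52
  → value = 0.5200
Under algebraic product:
  ~α = 1 − 0.4100 = 0.5900
  ~α | ε = a + b − a·b on (0.5900, 0.5200) = 0.8032
  ε & (~α | ε) = a·b on (0.5200, 0.8032) = 0.4177
  → value = 0.4177
|0.5200 − 0.4177| = 0.102

0.102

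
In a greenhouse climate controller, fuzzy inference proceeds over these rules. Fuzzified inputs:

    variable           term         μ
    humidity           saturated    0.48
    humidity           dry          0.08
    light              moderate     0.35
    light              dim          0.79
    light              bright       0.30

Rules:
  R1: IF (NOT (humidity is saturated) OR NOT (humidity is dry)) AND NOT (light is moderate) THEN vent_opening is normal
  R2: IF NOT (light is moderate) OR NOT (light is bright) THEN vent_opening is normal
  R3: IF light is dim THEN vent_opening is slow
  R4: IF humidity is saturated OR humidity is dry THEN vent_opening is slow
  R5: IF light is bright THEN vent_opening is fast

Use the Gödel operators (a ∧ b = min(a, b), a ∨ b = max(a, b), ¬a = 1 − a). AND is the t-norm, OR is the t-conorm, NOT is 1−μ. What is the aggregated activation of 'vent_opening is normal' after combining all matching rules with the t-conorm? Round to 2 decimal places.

0.70

R1: (¬saturated=1−0.48=0.52 OR ¬dry=1−0.08=0.92) = 0.92; AND[min(a, b)] with ¬moderate=1−0.35=0.65 → w = 0.65
R2: ¬moderate=1−0.35=0.65, ¬bright=1−0.30=0.70; OR[max(a, b)] → w = 0.70
R3: dim=0.79 → w = 0.79
R4: saturated=0.48, dry=0.08; OR[max(a, b)] → w = 0.48
R5: bright=0.30 → w = 0.30
Rules with consequent 'normal': {R1, R2} → strengths 0.65, 0.70
Aggregate via t-conorm [max(a, b)]: 0.70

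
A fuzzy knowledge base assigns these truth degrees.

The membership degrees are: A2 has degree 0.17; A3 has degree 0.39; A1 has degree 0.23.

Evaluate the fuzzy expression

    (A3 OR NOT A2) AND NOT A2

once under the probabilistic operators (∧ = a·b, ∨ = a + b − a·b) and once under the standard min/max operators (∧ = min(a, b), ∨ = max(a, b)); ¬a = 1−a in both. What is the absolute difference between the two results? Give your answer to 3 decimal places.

0.086

Under probabilistic:
  NOT A2 = 1 − 0.1700 = 0.8300
  A3 OR NOT A2 = a + b − a·b on (0.3900, 0.8300) = 0.8963
  NOT A2 = 1 − 0.1700 = 0.8300
  (A3 OR NOT A2) AND NOT A2 = a·b on (0.8963, 0.8300) = 0.7439
  → value = 0.7439
Under standard min/max:
  NOT A2 = 1 − 0.17 = 0.83
  A3 OR NOT A2 = max(a, b) on (0.39, 0.83) = 0.83
  NOT A2 = 1 − 0.17 = 0.83
  (A3 OR NOT A2) AND NOT A2 = min(a, b) on (0.83, 0.83) = 0.83
  → value = 0.8300
|0.7439 − 0.8300| = 0.086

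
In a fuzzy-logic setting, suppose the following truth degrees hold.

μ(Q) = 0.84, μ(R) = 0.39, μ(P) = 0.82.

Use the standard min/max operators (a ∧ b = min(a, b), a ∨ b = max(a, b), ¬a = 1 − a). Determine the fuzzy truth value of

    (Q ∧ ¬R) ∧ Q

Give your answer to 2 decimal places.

¬R = 1 − 0.39 = 0.61
Q ∧ ¬R = min(a, b) on (0.84, 0.61) = 0.61
(Q ∧ ¬R) ∧ Q = min(a, b) on (0.61, 0.84) = 0.61

0.61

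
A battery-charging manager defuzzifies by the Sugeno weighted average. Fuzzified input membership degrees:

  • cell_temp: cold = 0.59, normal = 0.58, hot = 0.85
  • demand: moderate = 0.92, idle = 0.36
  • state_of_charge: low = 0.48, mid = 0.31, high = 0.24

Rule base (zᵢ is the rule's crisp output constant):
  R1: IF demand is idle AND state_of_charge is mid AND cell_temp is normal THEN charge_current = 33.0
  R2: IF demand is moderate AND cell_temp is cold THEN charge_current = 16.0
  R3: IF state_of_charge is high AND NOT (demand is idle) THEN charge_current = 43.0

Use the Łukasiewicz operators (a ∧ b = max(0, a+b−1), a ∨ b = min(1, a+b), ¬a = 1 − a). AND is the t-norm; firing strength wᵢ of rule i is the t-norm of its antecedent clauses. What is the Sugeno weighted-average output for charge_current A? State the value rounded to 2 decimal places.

16.00

R1 (z=33.0): idle=0.36, mid=0.31, normal=0.58; AND[max(0, a+b−1)] → w = 0.00
R2 (z=16.0): moderate=0.92, cold=0.59; AND[max(0, a+b−1)] → w = 0.51
R3 (z=43.0): high=0.24, ¬idle=1−0.36=0.64; AND[max(0, a+b−1)] → w = 0.00
Weighted average = (0.00·33.0 + 0.51·16.0 + 0.00·43.0) / (0.00 + 0.51 + 0.00)
  = 8.1600 / 0.5100 = 16.00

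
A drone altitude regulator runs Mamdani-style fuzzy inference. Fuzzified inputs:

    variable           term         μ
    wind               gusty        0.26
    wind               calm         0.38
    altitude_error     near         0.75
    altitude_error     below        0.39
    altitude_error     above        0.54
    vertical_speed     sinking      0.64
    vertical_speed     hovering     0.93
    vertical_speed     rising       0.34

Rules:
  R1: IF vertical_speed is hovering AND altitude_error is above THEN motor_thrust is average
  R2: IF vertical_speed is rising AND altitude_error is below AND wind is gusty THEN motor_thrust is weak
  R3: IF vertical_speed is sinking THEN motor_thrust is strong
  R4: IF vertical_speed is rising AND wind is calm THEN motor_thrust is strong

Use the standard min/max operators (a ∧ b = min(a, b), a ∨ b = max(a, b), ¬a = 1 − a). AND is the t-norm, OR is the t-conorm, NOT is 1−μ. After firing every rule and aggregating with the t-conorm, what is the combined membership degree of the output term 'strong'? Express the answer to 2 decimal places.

R1: hovering=0.93, above=0.54; AND[min(a, b)] → w = 0.54
R2: rising=0.34, below=0.39, gusty=0.26; AND[min(a, b)] → w = 0.26
R3: sinking=0.64 → w = 0.64
R4: rising=0.34, calm=0.38; AND[min(a, b)] → w = 0.34
Rules with consequent 'strong': {R3, R4} → strengths 0.64, 0.34
Aggregate via t-conorm [max(a, b)]: 0.64

0.64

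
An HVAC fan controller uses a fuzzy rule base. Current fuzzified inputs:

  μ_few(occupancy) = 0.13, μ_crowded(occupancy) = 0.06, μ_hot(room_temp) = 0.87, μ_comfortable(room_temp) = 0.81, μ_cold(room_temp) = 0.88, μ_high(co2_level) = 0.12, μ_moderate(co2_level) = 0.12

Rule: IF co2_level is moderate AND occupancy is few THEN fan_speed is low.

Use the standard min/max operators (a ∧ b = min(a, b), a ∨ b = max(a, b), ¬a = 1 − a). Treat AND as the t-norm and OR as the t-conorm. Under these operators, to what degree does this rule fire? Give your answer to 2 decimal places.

0.12

firing strength: moderate=0.12, few=0.13; AND[min(a, b)] → w = 0.12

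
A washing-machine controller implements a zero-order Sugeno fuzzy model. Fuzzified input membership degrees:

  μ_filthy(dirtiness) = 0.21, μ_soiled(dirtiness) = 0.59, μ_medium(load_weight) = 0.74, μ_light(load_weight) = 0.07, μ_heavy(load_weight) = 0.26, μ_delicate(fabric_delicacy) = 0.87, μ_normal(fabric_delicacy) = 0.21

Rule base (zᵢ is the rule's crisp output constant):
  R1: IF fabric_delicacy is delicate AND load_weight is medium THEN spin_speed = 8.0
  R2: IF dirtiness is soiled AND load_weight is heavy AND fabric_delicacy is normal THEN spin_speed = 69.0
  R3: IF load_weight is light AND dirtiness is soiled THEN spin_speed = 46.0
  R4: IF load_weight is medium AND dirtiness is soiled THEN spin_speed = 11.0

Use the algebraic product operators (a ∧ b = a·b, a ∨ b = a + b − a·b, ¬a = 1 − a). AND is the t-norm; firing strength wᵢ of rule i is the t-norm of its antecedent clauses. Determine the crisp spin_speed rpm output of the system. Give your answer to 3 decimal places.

12.198

R1 (z=8.0): delicate=0.87, medium=0.74; AND[a·b] → w = 0.6438
R2 (z=69.0): soiled=0.59, heavy=0.26, normal=0.21; AND[a·b] → w = 0.0322
R3 (z=46.0): light=0.07, soiled=0.59; AND[a·b] → w = 0.0413
R4 (z=11.0): medium=0.74, soiled=0.59; AND[a·b] → w = 0.4366
Weighted average = (0.6438·8.0 + 0.0322·69.0 + 0.0413·46.0 + 0.4366·11.0) / (0.6438 + 0.0322 + 0.0413 + 0.4366)
  = 14.0756 / 1.1539 = 12.198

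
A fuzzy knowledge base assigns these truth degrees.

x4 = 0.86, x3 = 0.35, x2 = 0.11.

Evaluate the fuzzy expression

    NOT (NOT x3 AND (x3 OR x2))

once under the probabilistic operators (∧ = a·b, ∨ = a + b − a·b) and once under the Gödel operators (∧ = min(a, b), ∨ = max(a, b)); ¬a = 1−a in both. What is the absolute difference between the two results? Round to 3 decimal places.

Under probabilistic:
  NOT x3 = 1 − 0.3500 = 0.6500
  x3 OR x2 = a + b − a·b on (0.3500, 0.1100) = 0.4215
  NOT x3 AND (x3 OR x2) = a·b on (0.6500, 0.4215) = 0.2740
  NOT (NOT x3 AND (x3 OR x2)) = 1 − 0.2740 = 0.7260
  → value = 0.7260
Under Gödel:
  NOT x3 = 1 − 0.35 = 0.65
  x3 OR x2 = max(a, b) on (0.35, 0.11) = 0.35
  NOT x3 AND (x3 OR x2) = min(a, b) on (0.65, 0.35) = 0.35
  NOT (NOT x3 AND (x3 OR x2)) = 1 − 0.35 = 0.65
  → value = 0.6500
|0.7260 − 0.6500| = 0.076

0.076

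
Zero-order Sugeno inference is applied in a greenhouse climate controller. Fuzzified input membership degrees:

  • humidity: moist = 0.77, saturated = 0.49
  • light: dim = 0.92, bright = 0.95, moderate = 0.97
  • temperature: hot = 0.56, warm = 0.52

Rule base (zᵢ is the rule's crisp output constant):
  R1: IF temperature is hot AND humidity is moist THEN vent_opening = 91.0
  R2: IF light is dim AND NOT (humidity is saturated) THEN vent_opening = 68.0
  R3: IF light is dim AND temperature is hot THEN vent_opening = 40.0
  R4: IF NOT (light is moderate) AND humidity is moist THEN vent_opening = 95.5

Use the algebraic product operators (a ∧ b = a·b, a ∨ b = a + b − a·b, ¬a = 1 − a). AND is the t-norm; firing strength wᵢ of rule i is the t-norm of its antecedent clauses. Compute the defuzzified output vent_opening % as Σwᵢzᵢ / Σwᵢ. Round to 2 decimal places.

65.31

R1 (z=91.0): hot=0.56, moist=0.77; AND[a·b] → w = 0.4312
R2 (z=68.0): dim=0.92, ¬saturated=1−0.49=0.51; AND[a·b] → w = 0.4692
R3 (z=40.0): dim=0.92, hot=0.56; AND[a·b] → w = 0.5152
R4 (z=95.5): ¬moderate=1−0.97=0.03, moist=0.77; AND[a·b] → w = 0.0231
Weighted average = (0.4312·91.0 + 0.4692·68.0 + 0.5152·40.0 + 0.0231·95.5) / (0.4312 + 0.4692 + 0.5152 + 0.0231)
  = 93.9589 / 1.4387 = 65.31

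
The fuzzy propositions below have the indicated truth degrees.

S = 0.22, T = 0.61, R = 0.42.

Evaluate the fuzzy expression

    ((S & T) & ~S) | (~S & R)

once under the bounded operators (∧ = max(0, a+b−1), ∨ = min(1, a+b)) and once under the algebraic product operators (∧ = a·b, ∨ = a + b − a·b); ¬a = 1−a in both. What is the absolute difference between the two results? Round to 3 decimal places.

0.198

Under bounded:
  S & T = max(0, a+b−1) on (0.22, 0.61) = 0.00
  ~S = 1 − 0.22 = 0.78
  (S & T) & ~S = max(0, a+b−1) on (0.00, 0.78) = 0.00
  ~S = 1 − 0.22 = 0.78
  ~S & R = max(0, a+b−1) on (0.78, 0.42) = 0.20
  ((S & T) & ~S) | (~S & R) = min(1, a+b) on (0.00, 0.20) = 0.20
  → value = 0.2000
Under algebraic product:
  S & T = a·b on (0.2200, 0.6100) = 0.1342
  ~S = 1 − 0.2200 = 0.7800
  (S & T) & ~S = a·b on (0.1342, 0.7800) = 0.1047
  ~S = 1 − 0.2200 = 0.7800
  ~S & R = a·b on (0.7800, 0.4200) = 0.3276
  ((S & T) & ~S) | (~S & R) = a + b − a·b on (0.1047, 0.3276) = 0.3980
  → value = 0.3980
|0.2000 − 0.3980| = 0.198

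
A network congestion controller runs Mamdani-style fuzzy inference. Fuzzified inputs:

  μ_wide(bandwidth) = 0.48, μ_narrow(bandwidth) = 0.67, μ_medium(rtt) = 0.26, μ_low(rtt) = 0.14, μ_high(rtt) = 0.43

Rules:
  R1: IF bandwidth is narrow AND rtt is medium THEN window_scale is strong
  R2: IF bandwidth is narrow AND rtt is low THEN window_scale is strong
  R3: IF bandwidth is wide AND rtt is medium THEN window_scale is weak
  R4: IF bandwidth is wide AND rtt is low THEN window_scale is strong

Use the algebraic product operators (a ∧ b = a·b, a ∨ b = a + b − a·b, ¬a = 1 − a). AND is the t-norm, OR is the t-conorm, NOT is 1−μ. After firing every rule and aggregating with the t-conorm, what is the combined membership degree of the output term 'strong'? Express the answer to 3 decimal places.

R1: narrow=0.67, medium=0.26; AND[a·b] → w = 0.1742
R2: narrow=0.67, low=0.14; AND[a·b] → w = 0.0938
R3: wide=0.48, medium=0.26; AND[a·b] → w = 0.1248
R4: wide=0.48, low=0.14; AND[a·b] → w = 0.0672
Rules with consequent 'strong': {R1, R2, R4} → strengths 0.1742, 0.0938, 0.0672
Aggregate via t-conorm [a + b − a·b]: 0.3019

0.302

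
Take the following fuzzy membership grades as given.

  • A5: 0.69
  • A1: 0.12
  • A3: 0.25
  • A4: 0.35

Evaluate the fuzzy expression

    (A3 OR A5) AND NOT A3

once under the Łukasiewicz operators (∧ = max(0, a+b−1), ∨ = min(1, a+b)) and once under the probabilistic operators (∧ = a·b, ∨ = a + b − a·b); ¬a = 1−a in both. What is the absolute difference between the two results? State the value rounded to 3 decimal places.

0.114

Under Łukasiewicz:
  A3 OR A5 = min(1, a+b) on (0.25, 0.69) = 0.94
  NOT A3 = 1 − 0.25 = 0.75
  (A3 OR A5) AND NOT A3 = max(0, a+b−1) on (0.94, 0.75) = 0.69
  → value = 0.6900
Under probabilistic:
  A3 OR A5 = a + b − a·b on (0.2500, 0.6900) = 0.7675
  NOT A3 = 1 − 0.2500 = 0.7500
  (A3 OR A5) AND NOT A3 = a·b on (0.7675, 0.7500) = 0.5756
  → value = 0.5756
|0.6900 − 0.5756| = 0.114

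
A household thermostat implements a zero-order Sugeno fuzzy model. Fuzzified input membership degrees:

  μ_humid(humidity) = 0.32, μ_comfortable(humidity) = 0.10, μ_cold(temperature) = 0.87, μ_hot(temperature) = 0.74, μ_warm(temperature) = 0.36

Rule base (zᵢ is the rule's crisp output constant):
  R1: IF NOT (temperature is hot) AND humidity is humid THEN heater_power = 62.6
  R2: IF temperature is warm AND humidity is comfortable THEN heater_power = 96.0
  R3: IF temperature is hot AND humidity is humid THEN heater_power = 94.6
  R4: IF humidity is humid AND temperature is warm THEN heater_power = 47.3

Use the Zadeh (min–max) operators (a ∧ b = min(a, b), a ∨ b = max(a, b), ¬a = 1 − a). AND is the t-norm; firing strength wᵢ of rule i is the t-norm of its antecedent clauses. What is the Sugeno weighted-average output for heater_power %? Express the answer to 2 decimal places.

71.28

R1 (z=62.6): ¬hot=1−0.74=0.26, humid=0.32; AND[min(a, b)] → w = 0.26
R2 (z=96.0): warm=0.36, comfortable=0.10; AND[min(a, b)] → w = 0.10
R3 (z=94.6): hot=0.74, humid=0.32; AND[min(a, b)] → w = 0.32
R4 (z=47.3): humid=0.32, warm=0.36; AND[min(a, b)] → w = 0.32
Weighted average = (0.26·62.6 + 0.10·96.0 + 0.32·94.6 + 0.32·47.3) / (0.26 + 0.10 + 0.32 + 0.32)
  = 71.2840 / 1.0000 = 71.28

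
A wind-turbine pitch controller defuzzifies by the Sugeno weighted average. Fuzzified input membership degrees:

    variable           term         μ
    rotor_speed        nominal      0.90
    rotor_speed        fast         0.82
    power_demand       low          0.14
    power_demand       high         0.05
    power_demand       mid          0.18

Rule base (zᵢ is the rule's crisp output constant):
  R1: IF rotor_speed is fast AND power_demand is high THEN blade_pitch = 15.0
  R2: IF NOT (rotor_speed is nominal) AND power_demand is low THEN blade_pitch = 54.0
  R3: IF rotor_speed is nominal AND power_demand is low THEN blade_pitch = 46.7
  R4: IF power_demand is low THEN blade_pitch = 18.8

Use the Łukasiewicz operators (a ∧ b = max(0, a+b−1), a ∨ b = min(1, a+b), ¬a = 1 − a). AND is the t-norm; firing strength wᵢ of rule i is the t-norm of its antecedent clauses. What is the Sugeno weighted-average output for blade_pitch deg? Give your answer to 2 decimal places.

25.00

R1 (z=15.0): fast=0.82, high=0.05; AND[max(0, a+b−1)] → w = 0.00
R2 (z=54.0): ¬nominal=1−0.90=0.10, low=0.14; AND[max(0, a+b−1)] → w = 0.00
R3 (z=46.7): nominal=0.90, low=0.14; AND[max(0, a+b−1)] → w = 0.04
R4 (z=18.8): low=0.14 → w = 0.14
Weighted average = (0.00·15.0 + 0.00·54.0 + 0.04·46.7 + 0.14·18.8) / (0.00 + 0.00 + 0.04 + 0.14)
  = 4.5000 / 0.1800 = 25.00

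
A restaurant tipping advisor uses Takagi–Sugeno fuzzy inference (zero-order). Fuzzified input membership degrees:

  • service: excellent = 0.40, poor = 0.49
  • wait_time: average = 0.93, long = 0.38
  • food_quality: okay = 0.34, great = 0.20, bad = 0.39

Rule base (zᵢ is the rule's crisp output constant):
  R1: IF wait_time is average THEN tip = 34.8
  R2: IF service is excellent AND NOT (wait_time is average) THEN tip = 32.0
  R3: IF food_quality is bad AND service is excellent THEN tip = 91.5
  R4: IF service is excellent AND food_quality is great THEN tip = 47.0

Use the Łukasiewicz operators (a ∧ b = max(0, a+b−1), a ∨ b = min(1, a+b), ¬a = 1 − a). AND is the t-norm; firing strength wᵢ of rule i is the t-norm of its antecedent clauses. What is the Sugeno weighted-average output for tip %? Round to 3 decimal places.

R1 (z=34.8): average=0.93 → w = 0.93
R2 (z=32.0): excellent=0.40, ¬average=1−0.93=0.07; AND[max(0, a+b−1)] → w = 0.00
R3 (z=91.5): bad=0.39, excellent=0.40; AND[max(0, a+b−1)] → w = 0.00
R4 (z=47.0): excellent=0.40, great=0.20; AND[max(0, a+b−1)] → w = 0.00
Weighted average = (0.93·34.8 + 0.00·32.0 + 0.00·91.5 + 0.00·47.0) / (0.93 + 0.00 + 0.00 + 0.00)
  = 32.3640 / 0.9300 = 34.800

34.800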